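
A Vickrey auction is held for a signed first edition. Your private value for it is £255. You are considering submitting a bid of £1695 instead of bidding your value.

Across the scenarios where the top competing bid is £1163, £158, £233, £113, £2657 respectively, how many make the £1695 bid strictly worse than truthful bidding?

The deviation hurts exactly when the highest competing bid lies strictly between £255 and £1695 — overbidding then wins at a price above your value.
£1163: inside the interval → strictly worse (loss £908).
£158: below both → same outcome either way.
£233: below both → same outcome either way.
£113: below both → same outcome either way.
£2657: above both → same outcome either way.
Count: 1.

1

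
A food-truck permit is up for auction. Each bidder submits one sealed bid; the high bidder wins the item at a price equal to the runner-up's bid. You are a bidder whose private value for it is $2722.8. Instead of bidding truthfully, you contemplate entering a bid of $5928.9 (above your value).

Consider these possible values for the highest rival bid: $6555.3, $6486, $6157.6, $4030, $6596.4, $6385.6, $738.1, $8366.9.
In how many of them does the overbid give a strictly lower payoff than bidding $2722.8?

1

The deviation hurts exactly when the highest competing bid lies strictly between $2722.8 and $5928.9 — overbidding then wins at a price above your value.
$6555.3: above both → same outcome either way.
$6486: above both → same outcome either way.
$6157.6: above both → same outcome either way.
$4030: inside the interval → strictly worse (loss $1307.2).
$6596.4: above both → same outcome either way.
$6385.6: above both → same outcome either way.
$738.1: below both → same outcome either way.
$8366.9: above both → same outcome either way.
Count: 1.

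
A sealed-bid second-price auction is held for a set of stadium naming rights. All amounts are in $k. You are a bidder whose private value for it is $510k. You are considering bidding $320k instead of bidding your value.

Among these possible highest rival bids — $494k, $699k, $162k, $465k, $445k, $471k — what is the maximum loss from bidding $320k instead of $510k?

$65k

$494k: truthful gives $16k, deviation gives $0k → loss $16k.
$699k: same outcome either way → loss $0k.
$162k: same outcome either way → loss $0k.
$465k: truthful gives $45k, deviation gives $0k → loss $45k.
$445k: truthful gives $65k, deviation gives $0k → loss $65k.
$471k: truthful gives $39k, deviation gives $0k → loss $39k.
Maximum loss: $65k.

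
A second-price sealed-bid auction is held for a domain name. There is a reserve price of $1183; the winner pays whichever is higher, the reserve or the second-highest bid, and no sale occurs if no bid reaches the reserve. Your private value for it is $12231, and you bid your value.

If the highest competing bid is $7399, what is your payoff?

$4832

Your bid $12231 is the highest and exceeds the reserve.
Price = max(second-highest bid, reserve) = max($7399, $1183) = $7399.
Payoff = $12231 − $7399 = $4832.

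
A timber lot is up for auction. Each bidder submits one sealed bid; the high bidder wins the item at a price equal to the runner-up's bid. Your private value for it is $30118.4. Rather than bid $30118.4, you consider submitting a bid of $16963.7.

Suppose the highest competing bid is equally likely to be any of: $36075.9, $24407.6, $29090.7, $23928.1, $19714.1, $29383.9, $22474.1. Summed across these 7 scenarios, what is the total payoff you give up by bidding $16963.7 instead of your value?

The deviation costs you only when the competing bid falls strictly between $16963.7 and $30118.4; elsewhere both bids give the same outcome.
$36075.9: outcomes coincide → loss $0.
$24407.6: truthful payoff $5710.8, deviation payoff $0 → loss $5710.8.
$29090.7: truthful payoff $1027.7, deviation payoff $0 → loss $1027.7.
$23928.1: truthful payoff $6190.3, deviation payoff $0 → loss $6190.3.
$19714.1: truthful payoff $10404.3, deviation payoff $0 → loss $10404.3.
$29383.9: truthful payoff $734.5, deviation payoff $0 → loss $734.5.
$22474.1: truthful payoff $7644.3, deviation payoff $0 → loss $7644.3.
Total loss = $5710.8 + $1027.7 + $6190.3 + $10404.3 + $734.5 + $7644.3 = $31711.9.
In a second-price auction your bid sets only whether you win, not what you pay, so bidding your true value is weakly dominant.

$31711.9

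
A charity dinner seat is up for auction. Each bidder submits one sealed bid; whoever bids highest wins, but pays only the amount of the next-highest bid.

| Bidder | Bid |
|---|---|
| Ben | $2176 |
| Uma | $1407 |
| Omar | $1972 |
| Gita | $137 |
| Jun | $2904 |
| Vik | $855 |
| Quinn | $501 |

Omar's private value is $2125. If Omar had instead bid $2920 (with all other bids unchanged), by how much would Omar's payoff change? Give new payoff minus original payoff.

The highest bid among the other bidders is $2904; Omar's bid doesn't change that.
Original bid $1972: Omar is not highest (top rival bid is $2904); payoff $0.
Alternative bid $2920: Omar is highest, pays the top rival bid $2904; payoff $2125 − $2904 = −$779.
Change in payoff = −$779 − ($0) = −$779.

−$779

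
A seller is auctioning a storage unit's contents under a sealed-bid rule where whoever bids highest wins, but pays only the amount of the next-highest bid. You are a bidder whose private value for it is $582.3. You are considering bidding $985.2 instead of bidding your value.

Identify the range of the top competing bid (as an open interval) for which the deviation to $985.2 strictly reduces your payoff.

($582.3, $985.2)

If the competing bid is below $582.3, both bids win at the same price — no difference.
If it is above $985.2, both bids lose — no difference.
If it lies strictly between $582.3 and $985.2, bidding your value loses (payoff 0) while bidding $985.2 wins at a price above your value (payoff negative).
So the deviation strictly hurts on the open interval ($582.3, $985.2).
Truthful bidding weakly dominates here: raising your bid can only win items priced above your value, and lowering it can only forfeit items priced below.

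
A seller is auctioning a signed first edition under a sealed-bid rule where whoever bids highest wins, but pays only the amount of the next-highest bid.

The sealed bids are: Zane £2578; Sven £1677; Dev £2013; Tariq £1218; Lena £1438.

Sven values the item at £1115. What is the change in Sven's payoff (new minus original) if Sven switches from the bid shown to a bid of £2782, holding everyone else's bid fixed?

The highest bid among the other bidders is £2578; Sven's bid doesn't change that.
Original bid £1677: Sven is not highest (top rival bid is £2578); payoff £0.
Alternative bid £2782: Sven is highest, pays the top rival bid £2578; payoff £1115 − £2578 = −£1463.
Change in payoff = −£1463 − (£0) = −£1463.

−£1463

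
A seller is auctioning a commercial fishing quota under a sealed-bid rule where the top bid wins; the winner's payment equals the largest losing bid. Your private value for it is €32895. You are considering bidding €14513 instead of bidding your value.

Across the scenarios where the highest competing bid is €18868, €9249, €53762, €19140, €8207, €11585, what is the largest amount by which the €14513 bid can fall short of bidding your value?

€14027

€18868: truthful gives €14027, deviation gives €0 → loss €14027.
€9249: same outcome either way → loss €0.
€53762: same outcome either way → loss €0.
€19140: truthful gives €13755, deviation gives €0 → loss €13755.
€8207: same outcome either way → loss €0.
€11585: same outcome either way → loss €0.
Maximum loss: €14027.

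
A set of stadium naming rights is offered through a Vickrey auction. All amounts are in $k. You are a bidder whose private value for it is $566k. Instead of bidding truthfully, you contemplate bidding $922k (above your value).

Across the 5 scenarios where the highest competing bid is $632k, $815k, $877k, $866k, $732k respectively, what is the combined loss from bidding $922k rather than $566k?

The deviation costs you only when the competing bid falls strictly between $566k and $922k; elsewhere both bids give the same outcome.
$632k: truthful payoff $0k, deviation payoff −$66k → loss $66k.
$815k: truthful payoff $0k, deviation payoff −$249k → loss $249k.
$877k: truthful payoff $0k, deviation payoff −$311k → loss $311k.
$866k: truthful payoff $0k, deviation payoff −$300k → loss $300k.
$732k: truthful payoff $0k, deviation payoff −$166k → loss $166k.
Total loss = $66k + $249k + $311k + $300k + $166k = $1092k.

$1092k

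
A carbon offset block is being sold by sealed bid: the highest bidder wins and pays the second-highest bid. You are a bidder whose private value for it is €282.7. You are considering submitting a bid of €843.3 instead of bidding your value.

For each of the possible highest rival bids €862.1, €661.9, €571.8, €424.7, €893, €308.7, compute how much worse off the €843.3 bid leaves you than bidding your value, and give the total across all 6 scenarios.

The deviation costs you only when the competing bid falls strictly between €282.7 and €843.3; elsewhere both bids give the same outcome.
€862.1: outcomes coincide → loss €0.
€661.9: truthful payoff €0, deviation payoff −€379.2 → loss €379.2.
€571.8: truthful payoff €0, deviation payoff −€289.1 → loss €289.1.
€424.7: truthful payoff €0, deviation payoff −€142 → loss €142.
€893: outcomes coincide → loss €0.
€308.7: truthful payoff €0, deviation payoff −€26 → loss €26.
Total loss = €379.2 + €289.1 + €142 + €26 = €836.3.
In a second-price auction your bid sets only whether you win, not what you pay, so bidding your true value is weakly dominant.

€836.3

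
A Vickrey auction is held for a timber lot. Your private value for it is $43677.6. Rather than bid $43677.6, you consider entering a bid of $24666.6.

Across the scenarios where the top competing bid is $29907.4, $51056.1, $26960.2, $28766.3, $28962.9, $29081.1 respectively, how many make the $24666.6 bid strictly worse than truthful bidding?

5

The deviation hurts exactly when the highest competing bid lies strictly between $24666.6 and $43677.6 — underbidding then forfeits a profitable win.
$29907.4: inside the interval → strictly worse (loss $13770.2).
$51056.1: above both → same outcome either way.
$26960.2: inside the interval → strictly worse (loss $16717.4).
$28766.3: inside the interval → strictly worse (loss $14911.3).
$28962.9: inside the interval → strictly worse (loss $14714.7).
$29081.1: inside the interval → strictly worse (loss $14596.5).
Count: 5.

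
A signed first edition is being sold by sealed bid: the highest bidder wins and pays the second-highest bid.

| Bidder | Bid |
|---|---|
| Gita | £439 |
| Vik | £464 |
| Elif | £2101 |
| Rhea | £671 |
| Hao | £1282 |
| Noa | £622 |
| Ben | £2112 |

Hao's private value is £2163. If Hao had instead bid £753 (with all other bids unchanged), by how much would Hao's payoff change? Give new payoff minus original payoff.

The highest bid among the other bidders is £2112; Hao's bid doesn't change that.
Original bid £1282: Hao is not highest (top rival bid is £2112); payoff £0.
Alternative bid £753: Hao is not highest (top rival bid is £2112); payoff £0.
Change in payoff = £0 − (£0) = £0.

£0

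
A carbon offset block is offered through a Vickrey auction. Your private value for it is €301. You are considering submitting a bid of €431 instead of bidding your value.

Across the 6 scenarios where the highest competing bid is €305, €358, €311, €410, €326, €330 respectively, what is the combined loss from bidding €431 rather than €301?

€234

The deviation costs you only when the competing bid falls strictly between €301 and €431; elsewhere both bids give the same outcome.
€305: truthful payoff €0, deviation payoff −€4 → loss €4.
€358: truthful payoff €0, deviation payoff −€57 → loss €57.
€311: truthful payoff €0, deviation payoff −€10 → loss €10.
€410: truthful payoff €0, deviation payoff −€109 → loss €109.
€326: truthful payoff €0, deviation payoff −€25 → loss €25.
€330: truthful payoff €0, deviation payoff −€29 → loss €29.
Total loss = €4 + €57 + €10 + €109 + €25 + €29 = €234.
In a second-price auction your bid sets only whether you win, not what you pay, so bidding your true value is weakly dominant.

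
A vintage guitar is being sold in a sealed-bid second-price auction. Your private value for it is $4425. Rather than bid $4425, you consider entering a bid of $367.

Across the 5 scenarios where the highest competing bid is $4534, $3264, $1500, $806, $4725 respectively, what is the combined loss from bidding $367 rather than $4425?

The deviation costs you only when the competing bid falls strictly between $367 and $4425; elsewhere both bids give the same outcome.
$4534: outcomes coincide → loss $0.
$3264: truthful payoff $1161, deviation payoff $0 → loss $1161.
$1500: truthful payoff $2925, deviation payoff $0 → loss $2925.
$806: truthful payoff $3619, deviation payoff $0 → loss $3619.
$4725: outcomes coincide → loss $0.
Total loss = $1161 + $2925 + $3619 = $7705.

$7705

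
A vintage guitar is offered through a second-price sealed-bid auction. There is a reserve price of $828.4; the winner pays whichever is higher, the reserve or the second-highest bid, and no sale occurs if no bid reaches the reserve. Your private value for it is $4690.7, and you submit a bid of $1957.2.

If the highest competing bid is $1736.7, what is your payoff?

Your bid $1957.2 is the highest and exceeds the reserve.
Price = max(second-highest bid, reserve) = max($1736.7, $828.4) = $1736.7.
Payoff = $4690.7 − $1736.7 = $2954.

$2954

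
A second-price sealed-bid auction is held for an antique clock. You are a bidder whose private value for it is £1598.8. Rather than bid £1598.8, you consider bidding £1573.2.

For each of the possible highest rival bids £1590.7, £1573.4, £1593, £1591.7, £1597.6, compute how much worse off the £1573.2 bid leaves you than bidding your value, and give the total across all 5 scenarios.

£47.6

The deviation costs you only when the competing bid falls strictly between £1573.2 and £1598.8; elsewhere both bids give the same outcome.
£1590.7: truthful payoff £8.1, deviation payoff £0 → loss £8.1.
£1573.4: truthful payoff £25.4, deviation payoff £0 → loss £25.4.
£1593: truthful payoff £5.8, deviation payoff £0 → loss £5.8.
£1591.7: truthful payoff £7.1, deviation payoff £0 → loss £7.1.
£1597.6: truthful payoff £1.2, deviation payoff £0 → loss £1.2.
Total loss = £8.1 + £25.4 + £5.8 + £7.1 + £1.2 = £47.6.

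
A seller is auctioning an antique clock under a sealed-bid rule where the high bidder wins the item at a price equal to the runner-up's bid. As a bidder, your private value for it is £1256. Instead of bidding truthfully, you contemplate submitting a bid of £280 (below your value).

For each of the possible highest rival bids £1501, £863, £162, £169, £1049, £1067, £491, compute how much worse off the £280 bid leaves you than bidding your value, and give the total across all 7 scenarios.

The deviation costs you only when the competing bid falls strictly between £280 and £1256; elsewhere both bids give the same outcome.
£1501: outcomes coincide → loss £0.
£863: truthful payoff £393, deviation payoff £0 → loss £393.
£162: outcomes coincide → loss £0.
£169: outcomes coincide → loss £0.
£1049: truthful payoff £207, deviation payoff £0 → loss £207.
£1067: truthful payoff £189, deviation payoff £0 → loss £189.
£491: truthful payoff £765, deviation payoff £0 → loss £765.
Total loss = £393 + £207 + £189 + £765 = £1554.

£1554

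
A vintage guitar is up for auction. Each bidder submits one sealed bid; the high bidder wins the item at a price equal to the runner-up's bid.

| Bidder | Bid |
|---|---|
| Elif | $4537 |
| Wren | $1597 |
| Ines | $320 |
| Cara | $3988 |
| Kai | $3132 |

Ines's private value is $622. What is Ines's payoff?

$0

Highest bid: Elif at $4537, so Elif wins.
Second-highest bid: Cara at $3988 — that is the price the winner pays.
Ines did not win, so Ines pays nothing and receives nothing: payoff $0.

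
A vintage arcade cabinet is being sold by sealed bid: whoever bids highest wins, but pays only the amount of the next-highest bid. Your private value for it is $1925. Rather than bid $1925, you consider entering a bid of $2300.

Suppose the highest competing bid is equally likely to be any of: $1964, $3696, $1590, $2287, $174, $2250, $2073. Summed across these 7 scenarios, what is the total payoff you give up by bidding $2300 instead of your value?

$874

The deviation costs you only when the competing bid falls strictly between $1925 and $2300; elsewhere both bids give the same outcome.
$1964: truthful payoff $0, deviation payoff −$39 → loss $39.
$3696: outcomes coincide → loss $0.
$1590: outcomes coincide → loss $0.
$2287: truthful payoff $0, deviation payoff −$362 → loss $362.
$174: outcomes coincide → loss $0.
$2250: truthful payoff $0, deviation payoff −$325 → loss $325.
$2073: truthful payoff $0, deviation payoff −$148 → loss $148.
Total loss = $39 + $362 + $325 + $148 = $874.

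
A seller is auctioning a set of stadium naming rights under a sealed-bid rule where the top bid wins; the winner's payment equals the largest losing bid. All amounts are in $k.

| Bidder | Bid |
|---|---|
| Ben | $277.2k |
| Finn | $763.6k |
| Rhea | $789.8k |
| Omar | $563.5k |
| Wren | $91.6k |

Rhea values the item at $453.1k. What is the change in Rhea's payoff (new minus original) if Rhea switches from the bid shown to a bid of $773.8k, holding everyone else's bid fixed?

$0k

The highest bid among the other bidders is $763.6k; Rhea's bid doesn't change that.
Original bid $789.8k: Rhea is highest, pays the top rival bid $763.6k; payoff $453.1k − $763.6k = −$310.5k.
Alternative bid $773.8k: Rhea is highest, pays the top rival bid $763.6k; payoff $453.1k − $763.6k = −$310.5k.
Change in payoff = −$310.5k − (−$310.5k) = $0k.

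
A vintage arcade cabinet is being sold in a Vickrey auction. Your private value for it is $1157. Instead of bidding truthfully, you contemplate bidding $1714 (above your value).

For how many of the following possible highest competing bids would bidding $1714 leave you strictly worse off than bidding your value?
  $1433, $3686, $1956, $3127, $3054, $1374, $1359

The deviation hurts exactly when the highest competing bid lies strictly between $1157 and $1714 — overbidding then wins at a price above your value.
$1433: inside the interval → strictly worse (loss $276).
$3686: above both → same outcome either way.
$1956: above both → same outcome either way.
$3127: above both → same outcome either way.
$3054: above both → same outcome either way.
$1374: inside the interval → strictly worse (loss $217).
$1359: inside the interval → strictly worse (loss $202).
Count: 3.

3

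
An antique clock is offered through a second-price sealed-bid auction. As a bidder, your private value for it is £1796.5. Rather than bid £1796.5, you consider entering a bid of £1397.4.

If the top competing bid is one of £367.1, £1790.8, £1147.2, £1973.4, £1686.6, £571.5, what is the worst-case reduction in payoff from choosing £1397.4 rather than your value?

£109.9

£367.1: same outcome either way → loss £0.
£1790.8: truthful gives £5.7, deviation gives £0 → loss £5.7.
£1147.2: same outcome either way → loss £0.
£1973.4: same outcome either way → loss £0.
£1686.6: truthful gives £109.9, deviation gives £0 → loss £109.9.
£571.5: same outcome either way → loss £0.
Maximum loss: £109.9.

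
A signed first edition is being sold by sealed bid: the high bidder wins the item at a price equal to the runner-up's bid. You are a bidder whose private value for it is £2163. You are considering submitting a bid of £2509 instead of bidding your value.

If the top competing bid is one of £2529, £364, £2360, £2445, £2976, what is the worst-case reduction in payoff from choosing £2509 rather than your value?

£2529: same outcome either way → loss £0.
£364: same outcome either way → loss £0.
£2360: truthful gives £0, deviation gives −£197 → loss £197.
£2445: truthful gives £0, deviation gives −£282 → loss £282.
£2976: same outcome either way → loss £0.
Maximum loss: £282.

£282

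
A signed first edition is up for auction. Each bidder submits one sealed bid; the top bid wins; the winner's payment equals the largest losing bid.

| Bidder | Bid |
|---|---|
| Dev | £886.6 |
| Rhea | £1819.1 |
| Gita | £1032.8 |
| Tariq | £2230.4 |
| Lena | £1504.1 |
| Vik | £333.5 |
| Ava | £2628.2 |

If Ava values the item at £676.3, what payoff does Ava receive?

−£1554.1

Highest bid: Ava at £2628.2, so Ava wins.
Second-highest bid: Tariq at £2230.4 — that is the price the winner pays.
Ava's payoff = value − price = £676.3 − £2230.4 = −£1554.1.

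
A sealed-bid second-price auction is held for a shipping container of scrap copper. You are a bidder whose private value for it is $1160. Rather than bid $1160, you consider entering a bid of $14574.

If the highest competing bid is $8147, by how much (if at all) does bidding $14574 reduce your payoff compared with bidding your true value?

$6987

Bidding your value $1160: you lose (since $1160 < $8147). Payoff $0.
Bidding $14574: you win and pay $8147. Payoff $1160 − $8147 = −$6987.
The competing bid $8147 lies between your value and your inflated bid, so overbidding wins an item priced above your value.
Loss from deviating = $0 − (−$6987) = $6987.
Truthful bidding weakly dominates here: raising your bid can only win items priced above your value, and lowering it can only forfeit items priced below.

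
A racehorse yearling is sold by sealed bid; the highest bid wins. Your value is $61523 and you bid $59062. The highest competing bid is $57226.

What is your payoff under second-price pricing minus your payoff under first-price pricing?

$1836

You have the highest bid, so you win under either rule.
Second-price: pay $57226 → payoff $4297.
First-price: pay your own bid $59062 → payoff $2461.
Difference = $4297 − ($2461) = $1836.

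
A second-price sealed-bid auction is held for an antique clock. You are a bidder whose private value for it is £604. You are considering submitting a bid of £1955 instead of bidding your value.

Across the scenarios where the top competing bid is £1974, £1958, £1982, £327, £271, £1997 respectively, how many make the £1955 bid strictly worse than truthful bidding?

0

The deviation hurts exactly when the highest competing bid lies strictly between £604 and £1955 — overbidding then wins at a price above your value.
£1974: above both → same outcome either way.
£1958: above both → same outcome either way.
£1982: above both → same outcome either way.
£327: below both → same outcome either way.
£271: below both → same outcome either way.
£1997: above both → same outcome either way.
Count: 0.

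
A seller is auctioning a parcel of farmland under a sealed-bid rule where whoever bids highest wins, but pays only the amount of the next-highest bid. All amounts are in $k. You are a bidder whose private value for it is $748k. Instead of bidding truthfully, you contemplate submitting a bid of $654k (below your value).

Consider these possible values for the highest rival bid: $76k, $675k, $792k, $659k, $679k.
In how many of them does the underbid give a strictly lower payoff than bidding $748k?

The deviation hurts exactly when the highest competing bid lies strictly between $654k and $748k — underbidding then forfeits a profitable win.
$76k: below both → same outcome either way.
$675k: inside the interval → strictly worse (loss $73k).
$792k: above both → same outcome either way.
$659k: inside the interval → strictly worse (loss $89k).
$679k: inside the interval → strictly worse (loss $69k).
Count: 3.

3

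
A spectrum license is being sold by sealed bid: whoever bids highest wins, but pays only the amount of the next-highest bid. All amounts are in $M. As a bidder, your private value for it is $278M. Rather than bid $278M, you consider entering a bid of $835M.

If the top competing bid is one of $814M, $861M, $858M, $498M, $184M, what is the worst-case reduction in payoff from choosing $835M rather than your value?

$814M: truthful gives $0M, deviation gives −$536M → loss $536M.
$861M: same outcome either way → loss $0M.
$858M: same outcome either way → loss $0M.
$498M: truthful gives $0M, deviation gives −$220M → loss $220M.
$184M: same outcome either way → loss $0M.
Maximum loss: $536M.

$536M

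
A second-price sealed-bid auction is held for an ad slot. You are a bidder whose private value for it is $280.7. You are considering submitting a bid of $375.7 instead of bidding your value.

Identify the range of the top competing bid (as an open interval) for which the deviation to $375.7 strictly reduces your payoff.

($280.7, $375.7)

If the competing bid is below $280.7, both bids win at the same price — no difference.
If it is above $375.7, both bids lose — no difference.
If it lies strictly between $280.7 and $375.7, bidding your value loses (payoff 0) while bidding $375.7 wins at a price above your value (payoff negative).
So the deviation strictly hurts on the open interval ($280.7, $375.7).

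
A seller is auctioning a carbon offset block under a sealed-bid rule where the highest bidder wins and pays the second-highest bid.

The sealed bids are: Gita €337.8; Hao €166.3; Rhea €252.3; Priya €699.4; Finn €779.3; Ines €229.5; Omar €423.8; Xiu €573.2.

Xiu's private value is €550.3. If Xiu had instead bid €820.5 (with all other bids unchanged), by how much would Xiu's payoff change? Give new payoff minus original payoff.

The highest bid among the other bidders is €779.3; Xiu's bid doesn't change that.
Original bid €573.2: Xiu is not highest (top rival bid is €779.3); payoff €0.
Alternative bid €820.5: Xiu is highest, pays the top rival bid €779.3; payoff €550.3 − €779.3 = −€229.
Change in payoff = −€229 − (€0) = −€229.

−€229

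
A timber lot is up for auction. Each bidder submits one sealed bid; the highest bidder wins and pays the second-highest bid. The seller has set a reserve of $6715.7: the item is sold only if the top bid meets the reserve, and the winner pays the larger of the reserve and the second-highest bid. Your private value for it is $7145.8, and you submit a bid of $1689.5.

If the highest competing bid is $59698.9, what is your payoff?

$0

Your bid $1689.5 is below the highest competing bid $59698.9, so you lose. Payoff $0.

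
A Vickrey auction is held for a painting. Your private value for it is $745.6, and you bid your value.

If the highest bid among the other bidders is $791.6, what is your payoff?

Your bid $745.6 is below the highest competing bid $791.6, so you lose.
A losing bidder pays nothing and receives nothing: payoff = $0.

$0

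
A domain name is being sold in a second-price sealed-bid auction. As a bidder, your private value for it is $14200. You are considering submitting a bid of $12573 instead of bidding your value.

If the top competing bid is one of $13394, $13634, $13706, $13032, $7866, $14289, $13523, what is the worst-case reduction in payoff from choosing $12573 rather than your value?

$13394: truthful gives $806, deviation gives $0 → loss $806.
$13634: truthful gives $566, deviation gives $0 → loss $566.
$13706: truthful gives $494, deviation gives $0 → loss $494.
$13032: truthful gives $1168, deviation gives $0 → loss $1168.
$7866: same outcome either way → loss $0.
$14289: same outcome either way → loss $0.
$13523: truthful gives $677, deviation gives $0 → loss $677.
Maximum loss: $1168.

$1168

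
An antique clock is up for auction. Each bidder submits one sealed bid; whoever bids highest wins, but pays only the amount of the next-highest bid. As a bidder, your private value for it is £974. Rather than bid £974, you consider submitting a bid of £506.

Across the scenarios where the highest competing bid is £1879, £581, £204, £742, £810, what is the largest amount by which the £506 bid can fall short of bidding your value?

£1879: same outcome either way → loss £0.
£581: truthful gives £393, deviation gives £0 → loss £393.
£204: same outcome either way → loss £0.
£742: truthful gives £232, deviation gives £0 → loss £232.
£810: truthful gives £164, deviation gives £0 → loss £164.
Maximum loss: £393.

£393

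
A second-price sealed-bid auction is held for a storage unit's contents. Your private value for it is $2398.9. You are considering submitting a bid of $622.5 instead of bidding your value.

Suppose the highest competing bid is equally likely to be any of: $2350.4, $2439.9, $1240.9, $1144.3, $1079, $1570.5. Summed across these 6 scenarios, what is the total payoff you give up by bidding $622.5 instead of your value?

The deviation costs you only when the competing bid falls strictly between $622.5 and $2398.9; elsewhere both bids give the same outcome.
$2350.4: truthful payoff $48.5, deviation payoff $0 → loss $48.5.
$2439.9: outcomes coincide → loss $0.
$1240.9: truthful payoff $1158, deviation payoff $0 → loss $1158.
$1144.3: truthful payoff $1254.6, deviation payoff $0 → loss $1254.6.
$1079: truthful payoff $1319.9, deviation payoff $0 → loss $1319.9.
$1570.5: truthful payoff $828.4, deviation payoff $0 → loss $828.4.
Total loss = $48.5 + $1158 + $1254.6 + $1319.9 + $828.4 = $4609.4.

$4609.4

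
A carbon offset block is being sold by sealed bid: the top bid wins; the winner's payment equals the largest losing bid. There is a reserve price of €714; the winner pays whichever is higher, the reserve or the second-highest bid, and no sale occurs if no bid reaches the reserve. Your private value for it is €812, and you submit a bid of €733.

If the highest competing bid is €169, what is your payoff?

€98

Your bid €733 is the highest and exceeds the reserve.
Price = max(second-highest bid, reserve) = max(€169, €714) = €714.
Payoff = €812 − €714 = €98.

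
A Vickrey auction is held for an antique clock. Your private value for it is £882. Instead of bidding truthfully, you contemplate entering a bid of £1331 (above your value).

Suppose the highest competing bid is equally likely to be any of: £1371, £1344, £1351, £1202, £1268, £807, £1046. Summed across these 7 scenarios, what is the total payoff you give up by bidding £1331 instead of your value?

The deviation costs you only when the competing bid falls strictly between £882 and £1331; elsewhere both bids give the same outcome.
£1371: outcomes coincide → loss £0.
£1344: outcomes coincide → loss £0.
£1351: outcomes coincide → loss £0.
£1202: truthful payoff £0, deviation payoff −£320 → loss £320.
£1268: truthful payoff £0, deviation payoff −£386 → loss £386.
£807: outcomes coincide → loss £0.
£1046: truthful payoff £0, deviation payoff −£164 → loss £164.
Total loss = £320 + £386 + £164 = £870.

£870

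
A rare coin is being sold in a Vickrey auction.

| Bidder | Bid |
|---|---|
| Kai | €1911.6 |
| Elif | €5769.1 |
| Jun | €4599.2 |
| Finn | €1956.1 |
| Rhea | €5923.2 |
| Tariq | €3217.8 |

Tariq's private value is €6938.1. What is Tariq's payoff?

Highest bid: Rhea at €5923.2, so Rhea wins.
Second-highest bid: Elif at €5769.1 — that is the price the winner pays.
Tariq did not win, so Tariq pays nothing and receives nothing: payoff €0.

€0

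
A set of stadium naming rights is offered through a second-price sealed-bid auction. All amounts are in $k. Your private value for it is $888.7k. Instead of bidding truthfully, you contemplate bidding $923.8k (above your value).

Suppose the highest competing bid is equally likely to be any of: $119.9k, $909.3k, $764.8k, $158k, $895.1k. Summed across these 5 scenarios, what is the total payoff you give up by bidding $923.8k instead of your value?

The deviation costs you only when the competing bid falls strictly between $888.7k and $923.8k; elsewhere both bids give the same outcome.
$119.9k: outcomes coincide → loss $0k.
$909.3k: truthful payoff $0k, deviation payoff −$20.6k → loss $20.6k.
$764.8k: outcomes coincide → loss $0k.
$158k: outcomes coincide → loss $0k.
$895.1k: truthful payoff $0k, deviation payoff −$6.4k → loss $6.4k.
Total loss = $20.6k + $6.4k = $27k.

$27k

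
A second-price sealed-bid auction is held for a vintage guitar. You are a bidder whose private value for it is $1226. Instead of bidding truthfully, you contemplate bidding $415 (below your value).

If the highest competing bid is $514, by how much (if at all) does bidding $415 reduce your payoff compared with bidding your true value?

Bidding your value $1226: you win (since $1226 > $514) and pay $514. Payoff $712.
Bidding $415: you lose. Payoff $0.
The competing bid $514 lies between your shaded bid and your value, so underbidding forfeits an item you could have won at a profitable price.
Loss from deviating = $712 − ($0) = $712.

$712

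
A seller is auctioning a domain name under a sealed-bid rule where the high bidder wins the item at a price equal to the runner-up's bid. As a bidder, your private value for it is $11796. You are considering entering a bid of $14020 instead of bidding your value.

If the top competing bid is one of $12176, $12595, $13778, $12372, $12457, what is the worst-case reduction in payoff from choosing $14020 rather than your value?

$12176: truthful gives $0, deviation gives −$380 → loss $380.
$12595: truthful gives $0, deviation gives −$799 → loss $799.
$13778: truthful gives $0, deviation gives −$1982 → loss $1982.
$12372: truthful gives $0, deviation gives −$576 → loss $576.
$12457: truthful gives $0, deviation gives −$661 → loss $661.
Maximum loss: $1982.

$1982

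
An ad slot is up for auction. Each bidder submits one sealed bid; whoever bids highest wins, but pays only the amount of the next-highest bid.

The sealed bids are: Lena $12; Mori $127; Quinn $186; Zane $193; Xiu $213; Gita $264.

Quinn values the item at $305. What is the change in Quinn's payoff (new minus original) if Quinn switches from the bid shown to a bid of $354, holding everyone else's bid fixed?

The highest bid among the other bidders is $264; Quinn's bid doesn't change that.
Original bid $186: Quinn is not highest (top rival bid is $264); payoff $0.
Alternative bid $354: Quinn is highest, pays the top rival bid $264; payoff $305 − $264 = $41.
Change in payoff = $41 − ($0) = $41.

$41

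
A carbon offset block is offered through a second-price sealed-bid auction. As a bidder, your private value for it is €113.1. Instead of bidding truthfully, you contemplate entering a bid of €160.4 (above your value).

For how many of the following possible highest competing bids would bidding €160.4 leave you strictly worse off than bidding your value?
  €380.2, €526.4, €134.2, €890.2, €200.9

The deviation hurts exactly when the highest competing bid lies strictly between €113.1 and €160.4 — overbidding then wins at a price above your value.
€380.2: above both → same outcome either way.
€526.4: above both → same outcome either way.
€134.2: inside the interval → strictly worse (loss €21.1).
€890.2: above both → same outcome either way.
€200.9: above both → same outcome either way.
Count: 1.

1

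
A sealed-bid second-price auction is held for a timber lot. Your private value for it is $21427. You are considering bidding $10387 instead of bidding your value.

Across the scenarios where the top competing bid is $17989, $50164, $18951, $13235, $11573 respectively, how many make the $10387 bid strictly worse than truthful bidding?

The deviation hurts exactly when the highest competing bid lies strictly between $10387 and $21427 — underbidding then forfeits a profitable win.
$17989: inside the interval → strictly worse (loss $3438).
$50164: above both → same outcome either way.
$18951: inside the interval → strictly worse (loss $2476).
$13235: inside the interval → strictly worse (loss $8192).
$11573: inside the interval → strictly worse (loss $9854).
Count: 4.

4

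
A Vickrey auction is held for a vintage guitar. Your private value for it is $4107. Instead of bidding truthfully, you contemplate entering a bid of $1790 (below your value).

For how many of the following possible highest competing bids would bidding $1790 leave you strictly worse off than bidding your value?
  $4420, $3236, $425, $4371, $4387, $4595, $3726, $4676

2

The deviation hurts exactly when the highest competing bid lies strictly between $1790 and $4107 — underbidding then forfeits a profitable win.
$4420: above both → same outcome either way.
$3236: inside the interval → strictly worse (loss $871).
$425: below both → same outcome either way.
$4371: above both → same outcome either way.
$4387: above both → same outcome either way.
$4595: above both → same outcome either way.
$3726: inside the interval → strictly worse (loss $381).
$4676: above both → same outcome either way.
Count: 2.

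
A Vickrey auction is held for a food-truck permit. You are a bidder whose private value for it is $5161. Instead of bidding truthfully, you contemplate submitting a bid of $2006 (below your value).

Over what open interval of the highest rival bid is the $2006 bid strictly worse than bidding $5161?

($2006, $5161)

If the competing bid is below $2006, both bids win at the same price — no difference.
If it is above $5161, both bids lose — no difference.
If it lies strictly between $2006 and $5161, bidding your value wins at a price below your value (positive payoff) while bidding $2006 loses (payoff 0).
So the deviation strictly hurts on the open interval ($2006, $5161).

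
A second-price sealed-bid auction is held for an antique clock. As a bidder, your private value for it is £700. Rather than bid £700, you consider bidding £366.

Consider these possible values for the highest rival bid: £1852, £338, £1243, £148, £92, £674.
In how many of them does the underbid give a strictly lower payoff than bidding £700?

The deviation hurts exactly when the highest competing bid lies strictly between £366 and £700 — underbidding then forfeits a profitable win.
£1852: above both → same outcome either way.
£338: below both → same outcome either way.
£1243: above both → same outcome either way.
£148: below both → same outcome either way.
£92: below both → same outcome either way.
£674: inside the interval → strictly worse (loss £26).
Count: 1.

1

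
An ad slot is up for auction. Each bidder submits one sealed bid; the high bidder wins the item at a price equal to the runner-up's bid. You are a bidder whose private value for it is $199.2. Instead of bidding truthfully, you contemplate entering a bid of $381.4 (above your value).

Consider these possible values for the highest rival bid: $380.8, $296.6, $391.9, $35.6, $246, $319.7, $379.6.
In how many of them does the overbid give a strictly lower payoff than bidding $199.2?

5

The deviation hurts exactly when the highest competing bid lies strictly between $199.2 and $381.4 — overbidding then wins at a price above your value.
$380.8: inside the interval → strictly worse (loss $181.6).
$296.6: inside the interval → strictly worse (loss $97.4).
$391.9: above both → same outcome either way.
$35.6: below both → same outcome either way.
$246: inside the interval → strictly worse (loss $46.8).
$319.7: inside the interval → strictly worse (loss $120.5).
$379.6: inside the interval → strictly worse (loss $180.4).
Count: 5.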